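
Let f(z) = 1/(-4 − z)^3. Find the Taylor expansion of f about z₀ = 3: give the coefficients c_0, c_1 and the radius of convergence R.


Let w = z − z₀, so z = z₀ + w.
Then -4 − z = -4 − (z₀ + w) = (-4 − z₀) − w = -7 − w.
f(z) = 1/(-7 − w)^3 = (1/(-7)^3) · (1 − w/(-7))^{−3}.
By the binomial series (1−u)^{−3} = Σ_{n≥0} C(n+2, 2) u^n for |u|<1, with u = w/(-7):
  c_n = C(n+2, 2) / (-7)^(n+3).
  c_0 = 1/(-7)^3 = -1/343.
  c_1 = 3/(-7)^4 = 3/2401.
The series is valid for |w/d| < 1, i.e. |z − z₀| < |d|.
Radius of convergence: R = |-4 − z₀| = |-7| = 7 (distance from z₀ to the singularity z = -4).

c_0 = -1/343, c_1 = 3/2401; R = 7.


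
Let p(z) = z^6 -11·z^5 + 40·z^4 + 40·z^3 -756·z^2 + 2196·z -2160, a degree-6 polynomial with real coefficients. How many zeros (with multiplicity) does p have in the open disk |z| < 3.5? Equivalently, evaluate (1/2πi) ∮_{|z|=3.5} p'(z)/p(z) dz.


The zeros of p are: (3 + 3i), (3 - 3i), -4, (3 + 1i), (3 - 1i), 3.
Their magnitudes are: 4.243, 4.243, 4, 3.162, 3.162, 3.
Zeros with |z| < R = 3.5: (3 + 1i), (3 - 1i), 3.
Count = 3.
By the argument principle, (1/2πi) ∮_{|z|=R} p'(z)/p(z) dz equals exactly this count.

Number of zeros inside |z| < 3.5: 3.


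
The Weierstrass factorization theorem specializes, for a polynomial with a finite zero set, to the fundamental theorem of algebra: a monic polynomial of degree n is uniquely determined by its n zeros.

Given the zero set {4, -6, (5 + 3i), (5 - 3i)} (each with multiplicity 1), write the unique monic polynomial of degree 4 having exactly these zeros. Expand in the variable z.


The polynomial is p(z) = ∏_{α ∈ S} (z − α), where S = {4, -6, (5 + 3i), (5 - 3i)}.
Expanding the product yields: p(z) = z^4 -8·z^3 -10·z^2 + 308·z -816.
Note conjugate pairs combine to real quadratics: (z − (5+3i))(z − (5−3i)) = z² − 10z + 34.
The resulting polynomial has degree 4 and real coefficients as required.

p(z) = z^4 -8·z^3 -10·z^2 + 308·z -816.


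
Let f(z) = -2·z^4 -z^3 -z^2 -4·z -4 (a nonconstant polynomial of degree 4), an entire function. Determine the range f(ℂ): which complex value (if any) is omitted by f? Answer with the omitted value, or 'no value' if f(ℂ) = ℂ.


Little Picard bounds the complement of f(ℂ) to at most one point.
For every w ∈ ℂ, the equation p(z) − w = 0 is a nonconstant polynomial in z and hence has at least one root by the fundamental theorem of algebra. So p is surjective onto ℂ, omitting no value.

Omitted value: no value.


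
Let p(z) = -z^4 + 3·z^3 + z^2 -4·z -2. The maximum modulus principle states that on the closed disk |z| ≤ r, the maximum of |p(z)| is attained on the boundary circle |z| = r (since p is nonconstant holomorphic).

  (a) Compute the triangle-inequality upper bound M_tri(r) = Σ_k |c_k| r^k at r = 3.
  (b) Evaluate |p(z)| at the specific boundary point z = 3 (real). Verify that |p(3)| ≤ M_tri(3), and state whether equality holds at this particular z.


Coefficients: c_0 = -2, c_1 = -4, c_2 = 1, c_3 = 3, c_4 = -1. Radius r = 3.
Part (a). Triangle bound: M_tri(r) = Σ_k |c_k| r^k
  = |-2|·3^0 + |-4|·3^1 + |1|·3^2 + |3|·3^3 + |-1|·3^4
  = 2 + 12 + 9 + 81 + 81 = 185.
This bounds M(r) := max_{|z|=r} |p(z)| from above; equality holds iff all terms c_k z^k can be made to align in phase at a single z on |z|=r.
Part (b). At z = 3 (real, on the circle |z| = r):
  p(3) = (-2)·3^0 + (-4)·3^1 + (1)·3^2 + (3)·3^3 + (-1)·3^4 = -5.
  |p(3)| = 5.
Check: |p(3)| = 5 ≤ 185 = M_tri(3). ✓ Equality does not hold at z = 3 (the coefficients have mixed signs, so the terms do not all align in phase there).

M_tri(3) = 185; |p(3)| = 5; equality at z=3: no.


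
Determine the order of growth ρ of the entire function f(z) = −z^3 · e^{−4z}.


M(r) = max_{|z|=r} |-1|·|z|^3·|e^{−4z}| = 1·r^3 · e^{4r^1} (the factors attain their maxima compatibly on |z|=r). Then log M(r) = log 1 + 3·log r + 4r^1, dominated by the last term, so log log M(r) ~ 1·log r. The polynomial factor -1z^3 contributes only a log r term and does not affect the order. ρ = 1.
Therefore ρ = 1.

Order ρ = 1.


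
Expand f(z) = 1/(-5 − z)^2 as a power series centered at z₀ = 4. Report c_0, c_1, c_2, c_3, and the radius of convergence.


Let w = z − z₀, so z = z₀ + w.
Then -5 − z = -5 − (z₀ + w) = (-5 − z₀) − w = -9 − w.
f(z) = 1/(-9 − w)^2 = (1/(-9)^2) · (1 − w/(-9))^{−2}.
By the binomial series (1−u)^{−2} = Σ_{n≥0} C(n+1, 1) u^n for |u|<1, with u = w/(-9):
  c_n = C(n+1, 1) / (-9)^(n+2).
  c_0 = 1/(-9)^2 = 1/81.
  c_1 = 2/(-9)^3 = -2/729.
  c_2 = 3/(-9)^4 = 1/2187.
  c_3 = 4/(-9)^5 = -4/59049.
The series is valid for |w/d| < 1, i.e. |z − z₀| < |d|.
Radius of convergence: R = |-5 − z₀| = |-9| = 9 (distance from z₀ to the singularity z = -5).

c_0 = 1/81, c_1 = -2/729, c_2 = 1/2187, c_3 = -4/59049; R = 9.


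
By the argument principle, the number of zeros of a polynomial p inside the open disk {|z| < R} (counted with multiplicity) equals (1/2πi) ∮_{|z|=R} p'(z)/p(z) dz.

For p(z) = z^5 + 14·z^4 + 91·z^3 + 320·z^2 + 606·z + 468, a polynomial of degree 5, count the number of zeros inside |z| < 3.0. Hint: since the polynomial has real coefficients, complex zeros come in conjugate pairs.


The zeros of p are: -2, (-3 + 3i), (-3 - 3i), (-3 + 2i), (-3 - 2i).
Their magnitudes are: 2, 4.243, 4.243, 3.606, 3.606.
Zeros with |z| < R = 3.0: -2.
Count = 1.
By the argument principle, (1/2πi) ∮_{|z|=R} p'(z)/p(z) dz equals exactly this count.

Number of zeros inside |z| < 3.0: 1.


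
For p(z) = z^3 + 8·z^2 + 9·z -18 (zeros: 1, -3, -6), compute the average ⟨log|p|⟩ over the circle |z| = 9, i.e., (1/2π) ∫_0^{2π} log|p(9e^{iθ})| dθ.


Zeros: -6, -3, 1; r = 9.
Inside |z| < r: -6, -3, 1. Outside (|z| ≥ r): ∅.
p(0) = -18, so log|p(0)| = log(18) = 2.8904.
Apply Jensen: I(r) = log|p(0)| + Σ_k log(r/|z_k|), summed over zeros inside |z| < r.
  log(r/|z_k|) for z_k = 1: log(9/1) = 2.1972
  log(r/|z_k|) for z_k = -3: log(9/3) = 1.0986
  log(r/|z_k|) for z_k = -6: log(9/6) = 0.4055
Sum over inside zeros: 3.7013.
I(r) = log|p(0)| + (inside sum) = 2.8904 + 3.7013 = 6.5917.
Closed form (all zeros inside, monic): I(r) = n·log(r) = 3·log(9) = 6.5917. ✓

I(r) ≈ 6.5917.


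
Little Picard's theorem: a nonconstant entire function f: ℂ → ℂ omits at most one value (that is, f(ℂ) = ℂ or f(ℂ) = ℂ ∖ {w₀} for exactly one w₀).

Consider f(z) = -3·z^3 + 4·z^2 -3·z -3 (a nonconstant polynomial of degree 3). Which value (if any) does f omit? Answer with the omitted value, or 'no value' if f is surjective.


Little Picard bounds the complement of f(ℂ) to at most one point.
For every w ∈ ℂ, the equation p(z) − w = 0 is a nonconstant polynomial in z and hence has at least one root by the fundamental theorem of algebra. So p is surjective onto ℂ, omitting no value.

Omitted value: no value.


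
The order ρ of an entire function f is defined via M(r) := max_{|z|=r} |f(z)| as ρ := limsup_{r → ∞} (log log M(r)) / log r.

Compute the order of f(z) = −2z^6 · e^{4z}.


M(r) = max_{|z|=r} |-2|·|z|^6·|e^{4z}| = 2·r^6 · e^{4r^1} (the factors attain their maxima compatibly on |z|=r). Then log M(r) = log 2 + 6·log r + 4r^1, dominated by the last term, so log log M(r) ~ 1·log r. The polynomial factor -2z^6 contributes only a log r term and does not affect the order. ρ = 1.
Therefore ρ = 1.

Order ρ = 1.


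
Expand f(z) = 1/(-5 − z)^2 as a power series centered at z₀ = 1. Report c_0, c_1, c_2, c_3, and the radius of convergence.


Let w = z − z₀, so z = z₀ + w.
Then -5 − z = -5 − (z₀ + w) = (-5 − z₀) − w = -6 − w.
f(z) = 1/(-6 − w)^2 = (1/(-6)^2) · (1 − w/(-6))^{−2}.
By the binomial series (1−u)^{−2} = Σ_{n≥0} C(n+1, 1) u^n for |u|<1, with u = w/(-6):
  c_n = C(n+1, 1) / (-6)^(n+2).
  c_0 = 1/(-6)^2 = 1/36.
  c_1 = 2/(-6)^3 = -1/108.
  c_2 = 3/(-6)^4 = 1/432.
  c_3 = 4/(-6)^5 = -1/1944.
The series is valid for |w/d| < 1, i.e. |z − z₀| < |d|.
Radius of convergence: R = |-5 − z₀| = |-6| = 6 (distance from z₀ to the singularity z = -5).

c_0 = 1/36, c_1 = -1/108, c_2 = 1/432, c_3 = -1/1944; R = 6.


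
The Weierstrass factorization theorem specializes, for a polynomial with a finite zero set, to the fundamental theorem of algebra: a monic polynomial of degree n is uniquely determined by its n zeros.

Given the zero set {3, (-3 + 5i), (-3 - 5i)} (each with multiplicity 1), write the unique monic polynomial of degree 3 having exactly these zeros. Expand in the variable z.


The polynomial is p(z) = ∏_{α ∈ S} (z − α), where S = {3, (-3 + 5i), (-3 - 5i)}.
Expanding the product yields: p(z) = z^3 + 3·z^2 + 16·z -102.
Note conjugate pairs combine to real quadratics: (z − (-3+5i))(z − (-3−5i)) = z² + 6z + 34.
The resulting polynomial has degree 3 and real coefficients as required.

p(z) = z^3 + 3·z^2 + 16·z -102.


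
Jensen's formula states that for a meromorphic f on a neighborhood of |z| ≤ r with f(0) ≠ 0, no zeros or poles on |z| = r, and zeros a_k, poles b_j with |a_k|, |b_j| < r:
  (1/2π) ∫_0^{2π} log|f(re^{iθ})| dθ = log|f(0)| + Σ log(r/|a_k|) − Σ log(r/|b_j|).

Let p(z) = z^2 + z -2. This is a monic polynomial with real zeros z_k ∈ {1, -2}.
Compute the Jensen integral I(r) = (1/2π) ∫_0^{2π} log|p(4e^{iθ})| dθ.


Zeros: -2, 1; r = 4.
Inside |z| < r: -2, 1. Outside (|z| ≥ r): ∅.
p(0) = -2, so log|p(0)| = log(2) = 0.6931.
Apply Jensen: I(r) = log|p(0)| + Σ_k log(r/|z_k|), summed over zeros inside |z| < r.
  log(r/|z_k|) for z_k = 1: log(4/1) = 1.3863
  log(r/|z_k|) for z_k = -2: log(4/2) = 0.6931
Sum over inside zeros: 2.0794.
I(r) = log|p(0)| + (inside sum) = 0.6931 + 2.0794 = 2.7726.
Closed form (all zeros inside, monic): I(r) = n·log(r) = 2·log(4) = 2.7726. ✓

I(r) ≈ 2.7726.


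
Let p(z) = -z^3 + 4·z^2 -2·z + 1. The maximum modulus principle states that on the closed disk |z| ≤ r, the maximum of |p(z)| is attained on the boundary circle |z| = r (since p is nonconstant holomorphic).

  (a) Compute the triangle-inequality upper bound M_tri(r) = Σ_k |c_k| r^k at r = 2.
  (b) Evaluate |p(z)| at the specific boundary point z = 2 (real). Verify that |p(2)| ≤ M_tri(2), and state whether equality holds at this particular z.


Coefficients: c_0 = 1, c_1 = -2, c_2 = 4, c_3 = -1. Radius r = 2.
Part (a). Triangle bound: M_tri(r) = Σ_k |c_k| r^k
  = |1|·2^0 + |-2|·2^1 + |4|·2^2 + |-1|·2^3
  = 1 + 4 + 16 + 8 = 29.
This bounds M(r) := max_{|z|=r} |p(z)| from above; equality holds iff all terms c_k z^k can be made to align in phase at a single z on |z|=r.
Part (b). At z = 2 (real, on the circle |z| = r):
  p(2) = (1)·2^0 + (-2)·2^1 + (4)·2^2 + (-1)·2^3 = 5.
  |p(2)| = 5.
Check: |p(2)| = 5 ≤ 29 = M_tri(2). ✓ Equality does not hold at z = 2 (the coefficients have mixed signs, so the terms do not all align in phase there).

M_tri(2) = 29; |p(2)| = 5; equality at z=2: no.


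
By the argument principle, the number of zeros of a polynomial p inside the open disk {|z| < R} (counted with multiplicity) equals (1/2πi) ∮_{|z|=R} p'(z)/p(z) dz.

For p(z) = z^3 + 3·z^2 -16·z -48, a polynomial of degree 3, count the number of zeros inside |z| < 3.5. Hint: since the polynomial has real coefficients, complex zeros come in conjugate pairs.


The zeros of p are: 4, -4, -3.
Their magnitudes are: 4, 4, 3.
Zeros with |z| < R = 3.5: -3.
Count = 1.
By the argument principle, (1/2πi) ∮_{|z|=R} p'(z)/p(z) dz equals exactly this count.

Number of zeros inside |z| < 3.5: 1.


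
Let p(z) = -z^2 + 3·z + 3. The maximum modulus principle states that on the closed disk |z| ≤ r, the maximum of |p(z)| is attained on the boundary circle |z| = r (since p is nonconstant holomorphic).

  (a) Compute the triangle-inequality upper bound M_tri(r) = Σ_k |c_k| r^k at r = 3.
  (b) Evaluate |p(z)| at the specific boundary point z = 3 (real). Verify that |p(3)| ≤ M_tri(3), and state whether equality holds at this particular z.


Coefficients: c_0 = 3, c_1 = 3, c_2 = -1. Radius r = 3.
Part (a). Triangle bound: M_tri(r) = Σ_k |c_k| r^k
  = |3|·3^0 + |3|·3^1 + |-1|·3^2
  = 3 + 9 + 9 = 21.
This bounds M(r) := max_{|z|=r} |p(z)| from above; equality holds iff all terms c_k z^k can be made to align in phase at a single z on |z|=r.
Part (b). At z = 3 (real, on the circle |z| = r):
  p(3) = (3)·3^0 + (3)·3^1 + (-1)·3^2 = 3.
  |p(3)| = 3.
Check: |p(3)| = 3 ≤ 21 = M_tri(3). ✓ Equality does not hold at z = 3 (the coefficients have mixed signs, so the terms do not all align in phase there).

M_tri(3) = 21; |p(3)| = 3; equality at z=3: no.


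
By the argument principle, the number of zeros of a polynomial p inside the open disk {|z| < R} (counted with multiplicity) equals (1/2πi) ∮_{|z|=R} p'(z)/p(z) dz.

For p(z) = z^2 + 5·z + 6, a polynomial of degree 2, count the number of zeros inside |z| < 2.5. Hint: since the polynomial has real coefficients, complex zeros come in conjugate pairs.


The zeros of p are: -3, -2.
Their magnitudes are: 3, 2.
Zeros with |z| < R = 2.5: -2.
Count = 1.
By the argument principle, (1/2πi) ∮_{|z|=R} p'(z)/p(z) dz equals exactly this count.

Number of zeros inside |z| < 2.5: 1.


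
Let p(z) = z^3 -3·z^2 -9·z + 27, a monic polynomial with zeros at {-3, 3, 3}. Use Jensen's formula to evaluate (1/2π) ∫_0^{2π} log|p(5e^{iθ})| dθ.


Zeros: -3, 3, 3; r = 5.
Inside |z| < r: -3, 3, 3. Outside (|z| ≥ r): ∅.
p(0) = 27, so log|p(0)| = log(27) = 3.2958.
Apply Jensen: I(r) = log|p(0)| + Σ_k log(r/|z_k|), summed over zeros inside |z| < r.
  log(r/|z_k|) for z_k = -3: log(5/3) = 0.5108
  log(r/|z_k|) for z_k = 3: log(5/3) = 0.5108
  log(r/|z_k|) for z_k = 3: log(5/3) = 0.5108
Sum over inside zeros: 1.5325.
I(r) = log|p(0)| + (inside sum) = 3.2958 + 1.5325 = 4.8283.
Closed form (all zeros inside, monic): I(r) = n·log(r) = 3·log(5) = 4.8283. ✓

I(r) ≈ 4.8283.


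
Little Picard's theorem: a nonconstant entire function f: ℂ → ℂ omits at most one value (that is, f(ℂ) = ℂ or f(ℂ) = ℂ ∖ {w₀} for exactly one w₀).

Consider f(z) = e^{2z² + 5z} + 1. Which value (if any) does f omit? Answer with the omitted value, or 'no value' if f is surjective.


Little Picard bounds the complement of f(ℂ) to at most one point.
The exponent g(z) = 2z² + 5z is a nonconstant polynomial, hence surjective onto ℂ. So e^{g(z)} takes every value in {e^w : w ∈ ℂ} = ℂ ∖ {0}. Adding 1 shifts the range to ℂ ∖ {1}. f omits exactly 1.

Omitted value: 1.


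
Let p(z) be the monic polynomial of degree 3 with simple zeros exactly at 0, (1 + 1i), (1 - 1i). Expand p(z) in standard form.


The polynomial is p(z) = ∏_{α ∈ S} (z − α), where S = {0, (1 + 1i), (1 - 1i)}.
Expanding the product yields: p(z) = z^3 -2·z^2 + 2·z.
Note conjugate pairs combine to real quadratics: (z − (1+1i))(z − (1−1i)) = z² − 2z + 2.
The resulting polynomial has degree 3 and real coefficients as required.

p(z) = z^3 -2·z^2 + 2·z.


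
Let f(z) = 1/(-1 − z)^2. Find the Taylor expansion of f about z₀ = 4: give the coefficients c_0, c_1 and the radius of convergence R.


Let w = z − z₀, so z = z₀ + w.
Then -1 − z = -1 − (z₀ + w) = (-1 − z₀) − w = -5 − w.
f(z) = 1/(-5 − w)^2 = (1/(-5)^2) · (1 − w/(-5))^{−2}.
By the binomial series (1−u)^{−2} = Σ_{n≥0} C(n+1, 1) u^n for |u|<1, with u = w/(-5):
  c_n = C(n+1, 1) / (-5)^(n+2).
  c_0 = 1/(-5)^2 = 1/25.
  c_1 = 2/(-5)^3 = -2/125.
The series is valid for |w/d| < 1, i.e. |z − z₀| < |d|.
Radius of convergence: R = |-1 − z₀| = |-5| = 5 (distance from z₀ to the singularity z = -1).

c_0 = 1/25, c_1 = -2/125; R = 5.


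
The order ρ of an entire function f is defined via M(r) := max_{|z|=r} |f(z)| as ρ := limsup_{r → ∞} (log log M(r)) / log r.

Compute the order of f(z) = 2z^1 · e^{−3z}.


M(r) = max_{|z|=r} |2|·|z|^1·|e^{−3z}| = 2·r^1 · e^{3r^1} (the factors attain their maxima compatibly on |z|=r). Then log M(r) = log 2 + 1·log r + 3r^1, dominated by the last term, so log log M(r) ~ 1·log r. The polynomial factor 2z^1 contributes only a log r term and does not affect the order. ρ = 1.
Therefore ρ = 1.

Order ρ = 1.


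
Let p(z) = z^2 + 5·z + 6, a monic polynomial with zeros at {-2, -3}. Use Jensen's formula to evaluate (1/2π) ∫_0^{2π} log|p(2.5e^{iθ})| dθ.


Zeros: -3, -2; r = 2.5.
Inside |z| < r: -2. Outside (|z| ≥ r): -3.
p(0) = 6, so log|p(0)| = log(6) = 1.7918.
Apply Jensen: I(r) = log|p(0)| + Σ_k log(r/|z_k|), summed over zeros inside |z| < r.
  log(r/|z_k|) for z_k = -2: log(2.5/2) = 0.2231
  Outside zeros (-3) contribute nothing to the Jensen sum.
Sum over inside zeros: 0.2231.
I(r) = log|p(0)| + (inside sum) = 1.7918 + 0.2231 = 2.0149.
Note: since some zeros are outside |z| ≤ r, the simplified n·log(r) form does NOT apply — only the inside zeros contribute.

I(r) ≈ 2.0149.


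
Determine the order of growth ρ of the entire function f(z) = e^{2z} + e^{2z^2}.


Each summand is entire of order 1 and 2 respectively (as in the single-exponential case). The order of a sum is at most the max of the orders, so ρ ≤ 2. For the lower bound: on |z|=r choose arg z so that 2z^2 is real positive; then |e^{2z^2}| = e^{2r^2} while |e^{2z}| ≤ e^{2r^1} = o(e^{2r^2}). So |f| ≥ e^{2r^2}(1 − o(1)) and ρ ≥ 2. Hence ρ = max(1, 2) = 2.
Therefore ρ = 2.

Order ρ = 2.


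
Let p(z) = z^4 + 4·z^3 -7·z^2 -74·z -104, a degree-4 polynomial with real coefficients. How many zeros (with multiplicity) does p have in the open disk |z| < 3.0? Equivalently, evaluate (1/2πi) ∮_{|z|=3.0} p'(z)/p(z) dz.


The zeros of p are: (-3 + 2i), (-3 - 2i), 4, -2.
Their magnitudes are: 3.606, 3.606, 4, 2.
Zeros with |z| < R = 3.0: -2.
Count = 1.
By the argument principle, (1/2πi) ∮_{|z|=R} p'(z)/p(z) dz equals exactly this count.

Number of zeros inside |z| < 3.0: 1.


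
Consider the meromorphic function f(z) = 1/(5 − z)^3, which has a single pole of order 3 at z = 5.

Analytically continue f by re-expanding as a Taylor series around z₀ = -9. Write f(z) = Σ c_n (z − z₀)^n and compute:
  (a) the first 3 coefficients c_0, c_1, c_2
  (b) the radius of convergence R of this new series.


Let w = z − z₀, so z = z₀ + w.
Then 5 − z = 5 − (z₀ + w) = (5 − z₀) − w = 14 − w.
f(z) = 1/(14 − w)^3 = (1/(14)^3) · (1 − w/(14))^{−3}.
By the binomial series (1−u)^{−3} = Σ_{n≥0} C(n+2, 2) u^n for |u|<1, with u = w/(14):
  c_n = C(n+2, 2) / (14)^(n+3).
  c_0 = 1/(14)^3 = 1/2744.
  c_1 = 3/(14)^4 = 3/38416.
  c_2 = 6/(14)^5 = 3/268912.
The series is valid for |w/d| < 1, i.e. |z − z₀| < |d|.
Radius of convergence: R = |5 − z₀| = |14| = 14 (distance from z₀ to the singularity z = 5).

c_0 = 1/2744, c_1 = 3/38416, c_2 = 3/268912; R = 14.


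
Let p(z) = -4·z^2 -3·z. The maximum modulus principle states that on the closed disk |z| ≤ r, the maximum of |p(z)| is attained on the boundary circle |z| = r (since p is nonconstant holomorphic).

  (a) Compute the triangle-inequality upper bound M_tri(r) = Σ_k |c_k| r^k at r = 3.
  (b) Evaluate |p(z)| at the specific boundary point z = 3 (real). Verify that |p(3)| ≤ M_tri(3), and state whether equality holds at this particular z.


Coefficients: c_0 = 0, c_1 = -3, c_2 = -4. Radius r = 3.
Part (a). Triangle bound: M_tri(r) = Σ_k |c_k| r^k
  = |0|·3^0 + |-3|·3^1 + |-4|·3^2
  = 0 + 9 + 36 = 45.
This bounds M(r) := max_{|z|=r} |p(z)| from above; equality holds iff all terms c_k z^k can be made to align in phase at a single z on |z|=r.
Part (b). At z = 3 (real, on the circle |z| = r):
  p(3) = (0)·3^0 + (-3)·3^1 + (-4)·3^2 = -45.
  |p(3)| = 45.
Since all nonzero coefficients share the same sign, |p(3)| = 45 = M_tri(3); the triangle bound is attained at z = 3, so in fact M(r) = 45.

M_tri(3) = 45; |p(3)| = 45; equality at z=3: yes.


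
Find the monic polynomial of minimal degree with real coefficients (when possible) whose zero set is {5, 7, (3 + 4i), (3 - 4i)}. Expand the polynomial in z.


The polynomial is p(z) = ∏_{α ∈ S} (z − α), where S = {5, 7, (3 + 4i), (3 - 4i)}.
Expanding the product yields: p(z) = z^4 -18·z^3 + 132·z^2 -510·z + 875.
Note conjugate pairs combine to real quadratics: (z − (3+4i))(z − (3−4i)) = z² − 6z + 25.
The resulting polynomial has degree 4 and real coefficients as required.

p(z) = z^4 -18·z^3 + 132·z^2 -510·z + 875.


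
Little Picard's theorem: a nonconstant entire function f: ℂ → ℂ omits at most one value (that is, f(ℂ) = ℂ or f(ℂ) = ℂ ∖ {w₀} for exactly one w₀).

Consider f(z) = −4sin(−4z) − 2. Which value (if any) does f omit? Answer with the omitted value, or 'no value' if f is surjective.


Little Picard bounds the complement of f(ℂ) to at most one point.
sin is entire and surjective onto ℂ: for every w ∈ ℂ, sin(ζ) = w has a solution ζ ∈ ℂ (e.g., via the complex inverse arcsin). With ζ = −4z this gives z = ζ/(-4). Then -4·sin(−4z) takes every value in -4·ℂ = ℂ, and adding -2 is a bijection of ℂ. So f is surjective and omits no value. (Note: only on the real line is sin bounded by [−1, 1].)

Omitted value: no value.


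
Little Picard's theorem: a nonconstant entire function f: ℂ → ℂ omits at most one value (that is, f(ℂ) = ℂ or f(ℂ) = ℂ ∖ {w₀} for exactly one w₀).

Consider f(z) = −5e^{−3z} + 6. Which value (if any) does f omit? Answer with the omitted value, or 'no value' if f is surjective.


Little Picard bounds the complement of f(ℂ) to at most one point.
e^{−3z} is never zero on ℂ, so -5·e^{−3z} takes every value in ℂ ∖ {0}. Adding 6 shifts the range to ℂ ∖ {6}. Thus f omits exactly the value 6.

Omitted value: 6.


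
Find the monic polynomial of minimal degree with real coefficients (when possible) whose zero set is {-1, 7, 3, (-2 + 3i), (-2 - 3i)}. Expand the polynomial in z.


The polynomial is p(z) = ∏_{α ∈ S} (z − α), where S = {-1, 7, 3, (-2 + 3i), (-2 - 3i)}.
Expanding the product yields: p(z) = z^5 -5·z^4 -12·z^3 -52·z^2 + 227·z + 273.
Note conjugate pairs combine to real quadratics: (z − (-2+3i))(z − (-2−3i)) = z² + 4z + 13.
The resulting polynomial has degree 5 and real coefficients as required.

p(z) = z^5 -5·z^4 -12·z^3 -52·z^2 + 227·z + 273.


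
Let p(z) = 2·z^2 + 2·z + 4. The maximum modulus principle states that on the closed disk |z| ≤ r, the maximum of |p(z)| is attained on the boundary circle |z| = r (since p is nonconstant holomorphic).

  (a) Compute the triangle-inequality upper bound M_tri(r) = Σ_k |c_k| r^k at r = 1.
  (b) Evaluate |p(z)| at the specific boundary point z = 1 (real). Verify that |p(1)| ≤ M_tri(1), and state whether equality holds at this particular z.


Coefficients: c_0 = 4, c_1 = 2, c_2 = 2. Radius r = 1.
Part (a). Triangle bound: M_tri(r) = Σ_k |c_k| r^k
  = |4|·1^0 + |2|·1^1 + |2|·1^2
  = 4 + 2 + 2 = 8.
This bounds M(r) := max_{|z|=r} |p(z)| from above; equality holds iff all terms c_k z^k can be made to align in phase at a single z on |z|=r.
Part (b). At z = 1 (real, on the circle |z| = r):
  p(1) = (4)·1^0 + (2)·1^1 + (2)·1^2 = 8.
  |p(1)| = 8.
Since all nonzero coefficients share the same sign, |p(1)| = 8 = M_tri(1); the triangle bound is attained at z = 1, so in fact M(r) = 8.

M_tri(1) = 8; |p(1)| = 8; equality at z=1: yes.


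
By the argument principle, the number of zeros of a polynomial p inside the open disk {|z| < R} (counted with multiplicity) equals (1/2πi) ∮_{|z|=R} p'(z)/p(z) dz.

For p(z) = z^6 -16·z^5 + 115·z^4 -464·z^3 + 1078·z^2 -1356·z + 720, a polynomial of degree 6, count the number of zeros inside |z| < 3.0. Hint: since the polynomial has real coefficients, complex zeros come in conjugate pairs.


The zeros of p are: 2, 4, (3 + 3i), (3 - 3i), (2 + 1i), (2 - 1i).
Their magnitudes are: 2, 4, 4.243, 4.243, 2.236, 2.236.
Zeros with |z| < R = 3.0: 2, (2 + 1i), (2 - 1i).
Count = 3.
By the argument principle, (1/2πi) ∮_{|z|=R} p'(z)/p(z) dz equals exactly this count.

Number of zeros inside |z| < 3.0: 3.


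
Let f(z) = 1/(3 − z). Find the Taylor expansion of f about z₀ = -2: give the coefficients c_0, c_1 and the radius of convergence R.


Let w = z − z₀, so z = z₀ + w.
Then 3 − z = 3 − (z₀ + w) = (3 − z₀) − w = 5 − w.
f(z) = 1/(5 − w) = (1/(5)) · 1/(1 − w/(5)) = Σ_{n≥0} w^n / (5)^(n+1).
So c_n = 1/(5)^(n+1):
  c_0 = 1/(5)^1 = 1/5.
  c_1 = 1/(5)^2 = 1/25.
The series is valid for |w/d| < 1, i.e. |z − z₀| < |d|.
Radius of convergence: R = |3 − z₀| = |5| = 5 (distance from z₀ to the singularity z = 3).

c_0 = 1/5, c_1 = 1/25; R = 5.


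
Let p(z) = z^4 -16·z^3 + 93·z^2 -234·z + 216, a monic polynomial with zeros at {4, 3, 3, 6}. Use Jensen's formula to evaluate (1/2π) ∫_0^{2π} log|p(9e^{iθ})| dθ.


Zeros: 3, 3, 4, 6; r = 9.
Inside |z| < r: 3, 3, 4, 6. Outside (|z| ≥ r): ∅.
p(0) = 216, so log|p(0)| = log(216) = 5.3753.
Apply Jensen: I(r) = log|p(0)| + Σ_k log(r/|z_k|), summed over zeros inside |z| < r.
  log(r/|z_k|) for z_k = 4: log(9/4) = 0.8109
  log(r/|z_k|) for z_k = 3: log(9/3) = 1.0986
  log(r/|z_k|) for z_k = 3: log(9/3) = 1.0986
  log(r/|z_k|) for z_k = 6: log(9/6) = 0.4055
Sum over inside zeros: 3.4136.
I(r) = log|p(0)| + (inside sum) = 5.3753 + 3.4136 = 8.7889.
Closed form (all zeros inside, monic): I(r) = n·log(r) = 4·log(9) = 8.7889. ✓

I(r) ≈ 8.7889.


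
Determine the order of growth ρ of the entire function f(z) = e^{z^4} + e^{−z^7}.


Each summand is entire of order 4 and 7 respectively (as in the single-exponential case). The order of a sum is at most the max of the orders, so ρ ≤ 7. For the lower bound: on |z|=r choose arg z so that -1z^7 is real positive; then |e^{-1z^7}| = e^{1r^7} while |e^{1z^4}| ≤ e^{1r^4} = o(e^{1r^7}). So |f| ≥ e^{1r^7}(1 − o(1)) and ρ ≥ 7. Hence ρ = max(4, 7) = 7.
Therefore ρ = 7.

Order ρ = 7.


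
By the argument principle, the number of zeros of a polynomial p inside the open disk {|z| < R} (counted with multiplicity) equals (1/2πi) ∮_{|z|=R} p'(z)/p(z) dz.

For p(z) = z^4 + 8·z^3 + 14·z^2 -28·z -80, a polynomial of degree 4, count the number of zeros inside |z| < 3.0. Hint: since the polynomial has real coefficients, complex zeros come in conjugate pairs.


The zeros of p are: (-3 + 1i), (-3 - 1i), -4, 2.
Their magnitudes are: 3.162, 3.162, 4, 2.
Zeros with |z| < R = 3.0: 2.
Count = 1.
By the argument principle, (1/2πi) ∮_{|z|=R} p'(z)/p(z) dz equals exactly this count.

Number of zeros inside |z| < 3.0: 1.


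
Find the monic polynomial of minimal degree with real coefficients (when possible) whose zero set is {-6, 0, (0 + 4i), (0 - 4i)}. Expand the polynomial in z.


The polynomial is p(z) = ∏_{α ∈ S} (z − α), where S = {-6, 0, (0 + 4i), (0 - 4i)}.
Expanding the product yields: p(z) = z^4 + 6·z^3 + 16·z^2 + 96·z.
Note conjugate pairs combine to real quadratics: (z − (0+4i))(z − (0−4i)) = z² + 16.
The resulting polynomial has degree 4 and real coefficients as required.

p(z) = z^4 + 6·z^3 + 16·z^2 + 96·z.


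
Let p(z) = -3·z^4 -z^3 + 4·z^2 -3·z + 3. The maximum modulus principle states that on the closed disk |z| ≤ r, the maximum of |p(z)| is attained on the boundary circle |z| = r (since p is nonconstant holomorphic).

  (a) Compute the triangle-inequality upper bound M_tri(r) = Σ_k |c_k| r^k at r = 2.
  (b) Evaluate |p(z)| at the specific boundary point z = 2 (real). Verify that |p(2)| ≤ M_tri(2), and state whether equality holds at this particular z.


Coefficients: c_0 = 3, c_1 = -3, c_2 = 4, c_3 = -1, c_4 = -3. Radius r = 2.
Part (a). Triangle bound: M_tri(r) = Σ_k |c_k| r^k
  = |3|·2^0 + |-3|·2^1 + |4|·2^2 + |-1|·2^3 + |-3|·2^4
  = 3 + 6 + 16 + 8 + 48 = 81.
This bounds M(r) := max_{|z|=r} |p(z)| from above; equality holds iff all terms c_k z^k can be made to align in phase at a single z on |z|=r.
Part (b). At z = 2 (real, on the circle |z| = r):
  p(2) = (3)·2^0 + (-3)·2^1 + (4)·2^2 + (-1)·2^3 + (-3)·2^4 = -43.
  |p(2)| = 43.
Check: |p(2)| = 43 ≤ 81 = M_tri(2). ✓ Equality does not hold at z = 2 (the coefficients have mixed signs, so the terms do not all align in phase there).

M_tri(2) = 81; |p(2)| = 43; equality at z=2: no.


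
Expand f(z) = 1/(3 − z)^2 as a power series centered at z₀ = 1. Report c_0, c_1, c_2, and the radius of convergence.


Let w = z − z₀, so z = z₀ + w.
Then 3 − z = 3 − (z₀ + w) = (3 − z₀) − w = 2 − w.
f(z) = 1/(2 − w)^2 = (1/(2)^2) · (1 − w/(2))^{−2}.
By the binomial series (1−u)^{−2} = Σ_{n≥0} C(n+1, 1) u^n for |u|<1, with u = w/(2):
  c_n = C(n+1, 1) / (2)^(n+2).
  c_0 = 1/(2)^2 = 1/4.
  c_1 = 2/(2)^3 = 1/4.
  c_2 = 3/(2)^4 = 3/16.
The series is valid for |w/d| < 1, i.e. |z − z₀| < |d|.
Radius of convergence: R = |3 − z₀| = |2| = 2 (distance from z₀ to the singularity z = 3).

c_0 = 1/4, c_1 = 1/4, c_2 = 3/16; R = 2.


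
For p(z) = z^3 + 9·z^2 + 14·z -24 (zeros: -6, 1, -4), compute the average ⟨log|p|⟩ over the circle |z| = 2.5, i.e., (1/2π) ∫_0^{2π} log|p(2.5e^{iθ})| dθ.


Zeros: -6, -4, 1; r = 2.5.
Inside |z| < r: 1. Outside (|z| ≥ r): -6, -4.
p(0) = -24, so log|p(0)| = log(24) = 3.1781.
Apply Jensen: I(r) = log|p(0)| + Σ_k log(r/|z_k|), summed over zeros inside |z| < r.
  log(r/|z_k|) for z_k = 1: log(2.5/1) = 0.9163
  Outside zeros (-6, -4) contribute nothing to the Jensen sum.
Sum over inside zeros: 0.9163.
I(r) = log|p(0)| + (inside sum) = 3.1781 + 0.9163 = 4.0943.
Note: since some zeros are outside |z| ≤ r, the simplified n·log(r) form does NOT apply — only the inside zeros contribute.

I(r) ≈ 4.0943.


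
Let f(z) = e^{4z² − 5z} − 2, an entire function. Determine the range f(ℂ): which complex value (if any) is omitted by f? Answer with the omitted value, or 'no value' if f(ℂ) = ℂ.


Little Picard bounds the complement of f(ℂ) to at most one point.
The exponent g(z) = 4z² − 5z is a nonconstant polynomial, hence surjective onto ℂ. So e^{g(z)} takes every value in {e^w : w ∈ ℂ} = ℂ ∖ {0}. Adding -2 shifts the range to ℂ ∖ {-2}. f omits exactly -2.

Omitted value: -2.


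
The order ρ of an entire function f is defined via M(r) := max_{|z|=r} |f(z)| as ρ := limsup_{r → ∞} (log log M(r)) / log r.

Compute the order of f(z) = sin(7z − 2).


sin(w) is a linear combination of e^{iw} and e^{−iw} (or e^w, e^{−w} in the hyperbolic case), so |sin(w)| ≤ e^{|w|}. With w = 7z − 2, |w| ≤ 7|z| + 2 = 7r + 2 on |z| = r, giving M(r) ≤ e^{7r + 2}, so ρ ≤ 1. On a suitable ray (z = it for sin/cos; z = t for sinh/cosh, t real → ∞), |sin(7z − 2)| grows like e^{7|t|}/2, so ρ ≥ 1. Hence ρ = 1.
Therefore ρ = 1.

Order ρ = 1.


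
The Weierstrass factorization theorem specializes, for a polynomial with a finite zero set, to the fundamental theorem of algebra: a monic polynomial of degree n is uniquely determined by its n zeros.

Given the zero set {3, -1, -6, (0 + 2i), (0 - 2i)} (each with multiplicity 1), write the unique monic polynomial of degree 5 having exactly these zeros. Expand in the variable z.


The polynomial is p(z) = ∏_{α ∈ S} (z − α), where S = {3, -1, -6, (0 + 2i), (0 - 2i)}.
Expanding the product yields: p(z) = z^5 + 4·z^4 -11·z^3 -2·z^2 -60·z -72.
Note conjugate pairs combine to real quadratics: (z − (0+2i))(z − (0−2i)) = z² + 4.
The resulting polynomial has degree 5 and real coefficients as required.

p(z) = z^5 + 4·z^4 -11·z^3 -2·z^2 -60·z -72.


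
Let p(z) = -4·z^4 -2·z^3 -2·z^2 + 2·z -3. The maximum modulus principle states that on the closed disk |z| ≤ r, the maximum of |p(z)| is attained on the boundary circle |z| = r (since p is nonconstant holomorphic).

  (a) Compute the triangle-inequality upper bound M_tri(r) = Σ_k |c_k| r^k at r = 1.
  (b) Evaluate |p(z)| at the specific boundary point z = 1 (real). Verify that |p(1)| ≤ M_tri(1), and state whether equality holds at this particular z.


Coefficients: c_0 = -3, c_1 = 2, c_2 = -2, c_3 = -2, c_4 = -4. Radius r = 1.
Part (a). Triangle bound: M_tri(r) = Σ_k |c_k| r^k
  = |-3|·1^0 + |2|·1^1 + |-2|·1^2 + |-2|·1^3 + |-4|·1^4
  = 3 + 2 + 2 + 2 + 4 = 13.
This bounds M(r) := max_{|z|=r} |p(z)| from above; equality holds iff all terms c_k z^k can be made to align in phase at a single z on |z|=r.
Part (b). At z = 1 (real, on the circle |z| = r):
  p(1) = (-3)·1^0 + (2)·1^1 + (-2)·1^2 + (-2)·1^3 + (-4)·1^4 = -9.
  |p(1)| = 9.
Check: |p(1)| = 9 ≤ 13 = M_tri(1). ✓ Equality does not hold at z = 1 (the coefficients have mixed signs, so the terms do not all align in phase there).

M_tri(1) = 13; |p(1)| = 9; equality at z=1: no.


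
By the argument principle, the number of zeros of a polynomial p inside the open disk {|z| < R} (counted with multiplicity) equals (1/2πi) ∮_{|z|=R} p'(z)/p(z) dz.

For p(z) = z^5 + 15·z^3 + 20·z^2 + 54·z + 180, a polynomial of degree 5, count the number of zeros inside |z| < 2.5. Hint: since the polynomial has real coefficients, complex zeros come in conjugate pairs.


The zeros of p are: -2, (0 + 3i), (0 - 3i), (1 + 3i), (1 - 3i).
Their magnitudes are: 2, 3, 3, 3.162, 3.162.
Zeros with |z| < R = 2.5: -2.
Count = 1.
By the argument principle, (1/2πi) ∮_{|z|=R} p'(z)/p(z) dz equals exactly this count.

Number of zeros inside |z| < 2.5: 1.


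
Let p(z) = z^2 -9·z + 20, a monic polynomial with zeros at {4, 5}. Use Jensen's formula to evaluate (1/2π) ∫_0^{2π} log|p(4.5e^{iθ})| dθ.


Zeros: 4, 5; r = 4.5.
Inside |z| < r: 4. Outside (|z| ≥ r): 5.
p(0) = 20, so log|p(0)| = log(20) = 2.9957.
Apply Jensen: I(r) = log|p(0)| + Σ_k log(r/|z_k|), summed over zeros inside |z| < r.
  log(r/|z_k|) for z_k = 4: log(4.5/4) = 0.1178
  Outside zeros (5) contribute nothing to the Jensen sum.
Sum over inside zeros: 0.1178.
I(r) = log|p(0)| + (inside sum) = 2.9957 + 0.1178 = 3.1135.
Note: since some zeros are outside |z| ≤ r, the simplified n·log(r) form does NOT apply — only the inside zeros contribute.

I(r) ≈ 3.1135.


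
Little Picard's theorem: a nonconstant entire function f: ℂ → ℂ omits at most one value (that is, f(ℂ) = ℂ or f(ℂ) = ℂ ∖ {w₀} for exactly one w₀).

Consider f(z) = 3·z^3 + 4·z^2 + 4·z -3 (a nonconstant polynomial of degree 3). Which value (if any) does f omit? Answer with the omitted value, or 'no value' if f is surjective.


Little Picard bounds the complement of f(ℂ) to at most one point.
For every w ∈ ℂ, the equation p(z) − w = 0 is a nonconstant polynomial in z and hence has at least one root by the fundamental theorem of algebra. So p is surjective onto ℂ, omitting no value.

Omitted value: no value.


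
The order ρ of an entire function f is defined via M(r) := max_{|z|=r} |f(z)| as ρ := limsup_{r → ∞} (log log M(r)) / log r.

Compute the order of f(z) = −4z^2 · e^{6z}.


M(r) = max_{|z|=r} |-4|·|z|^2·|e^{6z}| = 4·r^2 · e^{6r^1} (the factors attain their maxima compatibly on |z|=r). Then log M(r) = log 4 + 2·log r + 6r^1, dominated by the last term, so log log M(r) ~ 1·log r. The polynomial factor -4z^2 contributes only a log r term and does not affect the order. ρ = 1.
Therefore ρ = 1.

Order ρ = 1.


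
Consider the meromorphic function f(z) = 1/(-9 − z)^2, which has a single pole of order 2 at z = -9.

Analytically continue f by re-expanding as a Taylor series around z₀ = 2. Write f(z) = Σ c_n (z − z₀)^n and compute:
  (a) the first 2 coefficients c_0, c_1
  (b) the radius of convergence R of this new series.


Let w = z − z₀, so z = z₀ + w.
Then -9 − z = -9 − (z₀ + w) = (-9 − z₀) − w = -11 − w.
f(z) = 1/(-11 − w)^2 = (1/(-11)^2) · (1 − w/(-11))^{−2}.
By the binomial series (1−u)^{−2} = Σ_{n≥0} C(n+1, 1) u^n for |u|<1, with u = w/(-11):
  c_n = C(n+1, 1) / (-11)^(n+2).
  c_0 = 1/(-11)^2 = 1/121.
  c_1 = 2/(-11)^3 = -2/1331.
The series is valid for |w/d| < 1, i.e. |z − z₀| < |d|.
Radius of convergence: R = |-9 − z₀| = |-11| = 11 (distance from z₀ to the singularity z = -9).

c_0 = 1/121, c_1 = -2/1331; R = 11.


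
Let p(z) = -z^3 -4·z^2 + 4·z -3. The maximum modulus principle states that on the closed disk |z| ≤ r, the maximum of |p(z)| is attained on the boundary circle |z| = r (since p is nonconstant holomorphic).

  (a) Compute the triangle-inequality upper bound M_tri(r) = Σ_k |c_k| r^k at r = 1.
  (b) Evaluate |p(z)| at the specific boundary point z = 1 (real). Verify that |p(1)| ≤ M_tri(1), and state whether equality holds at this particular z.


Coefficients: c_0 = -3, c_1 = 4, c_2 = -4, c_3 = -1. Radius r = 1.
Part (a). Triangle bound: M_tri(r) = Σ_k |c_k| r^k
  = |-3|·1^0 + |4|·1^1 + |-4|·1^2 + |-1|·1^3
  = 3 + 4 + 4 + 1 = 12.
This bounds M(r) := max_{|z|=r} |p(z)| from above; equality holds iff all terms c_k z^k can be made to align in phase at a single z on |z|=r.
Part (b). At z = 1 (real, on the circle |z| = r):
  p(1) = (-3)·1^0 + (4)·1^1 + (-4)·1^2 + (-1)·1^3 = -4.
  |p(1)| = 4.
Check: |p(1)| = 4 ≤ 12 = M_tri(1). ✓ Equality does not hold at z = 1 (the coefficients have mixed signs, so the terms do not all align in phase there).

M_tri(1) = 12; |p(1)| = 4; equality at z=1: no.


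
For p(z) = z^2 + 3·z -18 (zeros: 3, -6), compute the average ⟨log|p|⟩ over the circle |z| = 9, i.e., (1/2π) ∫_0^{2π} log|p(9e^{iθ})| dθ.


Zeros: -6, 3; r = 9.
Inside |z| < r: -6, 3. Outside (|z| ≥ r): ∅.
p(0) = -18, so log|p(0)| = log(18) = 2.8904.
Apply Jensen: I(r) = log|p(0)| + Σ_k log(r/|z_k|), summed over zeros inside |z| < r.
  log(r/|z_k|) for z_k = 3: log(9/3) = 1.0986
  log(r/|z_k|) for z_k = -6: log(9/6) = 0.4055
Sum over inside zeros: 1.5041.
I(r) = log|p(0)| + (inside sum) = 2.8904 + 1.5041 = 4.3944.
Closed form (all zeros inside, monic): I(r) = n·log(r) = 2·log(9) = 4.3944. ✓

I(r) ≈ 4.3944.


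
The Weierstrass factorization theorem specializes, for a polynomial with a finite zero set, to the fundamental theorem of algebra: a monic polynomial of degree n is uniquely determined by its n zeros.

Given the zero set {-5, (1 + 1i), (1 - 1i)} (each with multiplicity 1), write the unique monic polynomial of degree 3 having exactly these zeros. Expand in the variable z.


The polynomial is p(z) = ∏_{α ∈ S} (z − α), where S = {-5, (1 + 1i), (1 - 1i)}.
Expanding the product yields: p(z) = z^3 + 3·z^2 -8·z + 10.
Note conjugate pairs combine to real quadratics: (z − (1+1i))(z − (1−1i)) = z² − 2z + 2.
The resulting polynomial has degree 3 and real coefficients as required.

p(z) = z^3 + 3·z^2 -8·z + 10.


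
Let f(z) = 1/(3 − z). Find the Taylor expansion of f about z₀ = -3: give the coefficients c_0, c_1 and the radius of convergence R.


Let w = z − z₀, so z = z₀ + w.
Then 3 − z = 3 − (z₀ + w) = (3 − z₀) − w = 6 − w.
f(z) = 1/(6 − w) = (1/(6)) · 1/(1 − w/(6)) = Σ_{n≥0} w^n / (6)^(n+1).
So c_n = 1/(6)^(n+1):
  c_0 = 1/(6)^1 = 1/6.
  c_1 = 1/(6)^2 = 1/36.
The series is valid for |w/d| < 1, i.e. |z − z₀| < |d|.
Radius of convergence: R = |3 − z₀| = |6| = 6 (distance from z₀ to the singularity z = 3).

c_0 = 1/6, c_1 = 1/36; R = 6.


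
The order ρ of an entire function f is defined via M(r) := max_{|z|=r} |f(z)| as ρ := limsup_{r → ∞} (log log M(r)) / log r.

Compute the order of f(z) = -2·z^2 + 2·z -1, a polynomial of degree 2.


|f(z)| ≤ Σ|c_k|·r^k = O(r^2) as r → ∞. Polynomial growth is O(e^{r^ε}) for every ε > 0 (since r^2/e^{r^ε} → 0), so ρ ≤ ε for all ε > 0, i.e. ρ = 0. Every nonconstant polynomial has order 0.
Therefore ρ = 0.

Order ρ = 0.


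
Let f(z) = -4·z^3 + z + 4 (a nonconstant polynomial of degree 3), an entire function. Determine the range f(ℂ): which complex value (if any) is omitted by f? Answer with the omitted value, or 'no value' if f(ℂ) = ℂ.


Little Picard bounds the complement of f(ℂ) to at most one point.
For every w ∈ ℂ, the equation p(z) − w = 0 is a nonconstant polynomial in z and hence has at least one root by the fundamental theorem of algebra. So p is surjective onto ℂ, omitting no value.

Omitted value: no value.
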